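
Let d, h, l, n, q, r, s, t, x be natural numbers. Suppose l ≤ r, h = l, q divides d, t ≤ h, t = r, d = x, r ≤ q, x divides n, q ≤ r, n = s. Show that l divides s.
Because t = r and t ≤ h, r ≤ h. h = l, so r ≤ l. l ≤ r, so r = l. q ≤ r and r ≤ q, therefore q = r. q divides d, so r divides d. d = x, so r divides x. n = s and x divides n, so x divides s. From r divides x, r divides s. r = l, so l divides s.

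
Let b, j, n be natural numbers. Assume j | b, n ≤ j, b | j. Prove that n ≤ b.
Because j | b and b | j, j = b. n ≤ j, so n ≤ b.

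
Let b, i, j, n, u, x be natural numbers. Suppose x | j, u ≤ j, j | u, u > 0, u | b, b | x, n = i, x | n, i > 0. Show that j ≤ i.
j | u and u > 0, so j ≤ u. Since u ≤ j, u = j. Because u | b, j | b. b | x, so j | x. x | j, so x = j. Since n = i and x | n, x | i. i > 0, so x ≤ i. x = j, so j ≤ i.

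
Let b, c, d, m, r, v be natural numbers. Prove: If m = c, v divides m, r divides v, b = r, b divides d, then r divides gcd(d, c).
b = r and b divides d, hence r divides d. From m = c and v divides m, v divides c. r divides v, so r divides c. r divides d, so r divides gcd(d, c).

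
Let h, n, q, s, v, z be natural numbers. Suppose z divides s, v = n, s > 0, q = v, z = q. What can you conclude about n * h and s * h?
n * h ≤ s * h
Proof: Because z = q and q = v, z = v. Since v = n, z = n. z divides s, so n divides s. Since s > 0, n ≤ s. By multiplying by a non-negative, n * h ≤ s * h.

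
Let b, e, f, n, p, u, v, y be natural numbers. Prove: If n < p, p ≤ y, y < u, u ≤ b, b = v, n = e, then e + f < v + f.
n = e and n < p, therefore e < p. Since p ≤ y, e < y. From b = v and u ≤ b, u ≤ v. y < u, so y < v. Since e < y, e < v. Then e + f < v + f.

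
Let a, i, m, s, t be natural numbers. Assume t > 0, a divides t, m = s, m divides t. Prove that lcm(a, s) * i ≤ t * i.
m = s and m divides t, therefore s divides t. Since a divides t, lcm(a, s) divides t. t > 0, so lcm(a, s) ≤ t. By multiplying by a non-negative, lcm(a, s) * i ≤ t * i.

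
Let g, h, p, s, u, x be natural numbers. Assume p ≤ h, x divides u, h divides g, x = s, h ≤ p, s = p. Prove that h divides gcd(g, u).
Because x = s and s = p, x = p. p ≤ h and h ≤ p, so p = h. x = p, so x = h. Since x divides u, h divides u. Because h divides g, h divides gcd(g, u).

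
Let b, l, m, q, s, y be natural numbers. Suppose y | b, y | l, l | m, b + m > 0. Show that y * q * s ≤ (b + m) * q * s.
Because y | l and l | m, y | m. Since y | b, y | b + m. b + m > 0, so y ≤ b + m. Then y * q ≤ (b + m) * q. Then y * q * s ≤ (b + m) * q * s.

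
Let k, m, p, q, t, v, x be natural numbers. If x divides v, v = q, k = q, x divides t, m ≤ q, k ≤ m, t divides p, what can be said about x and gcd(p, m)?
x divides gcd(p, m)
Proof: x divides t and t divides p, so x divides p. Because k = q and k ≤ m, q ≤ m. From m ≤ q, q = m. Because v = q and x divides v, x divides q. Because q = m, x divides m. x divides p, so x divides gcd(p, m).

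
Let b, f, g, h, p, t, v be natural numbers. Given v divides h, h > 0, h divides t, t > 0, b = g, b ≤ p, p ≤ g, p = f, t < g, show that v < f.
v divides h and h > 0, therefore v ≤ h. h divides t and t > 0, therefore h ≤ t. Since v ≤ h, v ≤ t. b = g and b ≤ p, so g ≤ p. p ≤ g, so g = p. Since p = f, g = f. Because t < g, t < f. Because v ≤ t, v < f.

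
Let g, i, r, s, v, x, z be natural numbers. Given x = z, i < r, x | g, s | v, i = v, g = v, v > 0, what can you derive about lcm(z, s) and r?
lcm(z, s) < r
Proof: Because x = z and x | g, z | g. g = v, so z | v. Since s | v, lcm(z, s) | v. Since v > 0, lcm(z, s) ≤ v. i = v and i < r, so v < r. lcm(z, s) ≤ v, so lcm(z, s) < r.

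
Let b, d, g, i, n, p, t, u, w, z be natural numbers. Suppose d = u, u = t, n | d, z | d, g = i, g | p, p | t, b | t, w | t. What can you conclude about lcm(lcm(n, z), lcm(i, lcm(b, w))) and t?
lcm(lcm(n, z), lcm(i, lcm(b, w))) | t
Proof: Since d = u and u = t, d = t. From n | d and z | d, lcm(n, z) | d. Since d = t, lcm(n, z) | t. g | p and p | t, therefore g | t. Because g = i, i | t. Because b | t and w | t, lcm(b, w) | t. From i | t, lcm(i, lcm(b, w)) | t. Since lcm(n, z) | t, lcm(lcm(n, z), lcm(i, lcm(b, w))) | t.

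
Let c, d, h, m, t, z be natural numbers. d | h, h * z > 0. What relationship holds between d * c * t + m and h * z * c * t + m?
d * c * t + m ≤ h * z * c * t + m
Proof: d | h, therefore d | h * z. Since h * z > 0, d ≤ h * z. Then d * c ≤ h * z * c. Then d * c * t ≤ h * z * c * t. Then d * c * t + m ≤ h * z * c * t + m.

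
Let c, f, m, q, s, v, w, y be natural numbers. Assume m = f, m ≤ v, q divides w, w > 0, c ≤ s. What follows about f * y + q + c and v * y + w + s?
f * y + q + c ≤ v * y + w + s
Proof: m = f and m ≤ v, hence f ≤ v. By multiplying by a non-negative, f * y ≤ v * y. q divides w and w > 0, thus q ≤ w. c ≤ s, so q + c ≤ w + s. f * y ≤ v * y, so f * y + q + c ≤ v * y + w + s.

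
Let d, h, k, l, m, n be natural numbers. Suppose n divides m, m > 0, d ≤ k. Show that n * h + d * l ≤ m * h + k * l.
n divides m and m > 0, thus n ≤ m. By multiplying by a non-negative, n * h ≤ m * h. Because d ≤ k, by multiplying by a non-negative, d * l ≤ k * l. Because n * h ≤ m * h, n * h + d * l ≤ m * h + k * l.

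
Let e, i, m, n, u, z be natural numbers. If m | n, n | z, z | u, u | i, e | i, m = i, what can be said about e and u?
e | u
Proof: m | n and n | z, thus m | z. Since z | u, m | u. Since m = i, i | u. u | i, so i = u. e | i, so e | u.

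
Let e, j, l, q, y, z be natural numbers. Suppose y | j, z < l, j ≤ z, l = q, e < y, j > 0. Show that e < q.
y | j and j > 0, so y ≤ j. e < y, so e < j. From j ≤ z and z < l, j < l. Since l = q, j < q. Since e < j, e < q.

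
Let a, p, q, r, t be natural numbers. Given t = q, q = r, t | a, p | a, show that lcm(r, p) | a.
t = q and q = r, thus t = r. t | a, so r | a. From p | a, lcm(r, p) | a.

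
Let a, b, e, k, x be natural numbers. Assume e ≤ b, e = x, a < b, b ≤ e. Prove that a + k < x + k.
b ≤ e and e ≤ b, thus b = e. From e = x, b = x. a < b, so a < x. Then a + k < x + k.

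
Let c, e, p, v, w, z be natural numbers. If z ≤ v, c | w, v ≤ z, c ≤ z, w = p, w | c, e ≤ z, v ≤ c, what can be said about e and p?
e ≤ p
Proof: Because v ≤ z and z ≤ v, v = z. v ≤ c, so z ≤ c. Since c ≤ z, z = c. c | w and w | c, so c = w. Since z = c, z = w. w = p, so z = p. Since e ≤ z, e ≤ p.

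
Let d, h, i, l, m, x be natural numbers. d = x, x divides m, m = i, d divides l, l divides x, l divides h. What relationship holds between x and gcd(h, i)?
x divides gcd(h, i)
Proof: d = x and d divides l, therefore x divides l. Because l divides x, l = x. l divides h, so x divides h. Since m = i and x divides m, x divides i. Because x divides h, x divides gcd(h, i).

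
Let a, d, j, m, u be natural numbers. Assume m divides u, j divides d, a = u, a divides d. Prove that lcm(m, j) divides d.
a = u and a divides d, so u divides d. Since m divides u, m divides d. Since j divides d, lcm(m, j) divides d.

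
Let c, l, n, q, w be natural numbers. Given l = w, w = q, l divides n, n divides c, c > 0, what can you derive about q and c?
q ≤ c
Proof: Because l = w and w = q, l = q. Since l divides n and n divides c, l divides c. Since l = q, q divides c. Since c > 0, q ≤ c.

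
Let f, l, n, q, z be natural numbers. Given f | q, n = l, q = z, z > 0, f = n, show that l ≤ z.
Because q = z and f | q, f | z. Since f = n, n | z. Since z > 0, n ≤ z. n = l, so l ≤ z.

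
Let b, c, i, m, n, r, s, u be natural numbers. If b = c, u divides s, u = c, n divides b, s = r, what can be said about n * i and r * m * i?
n * i divides r * m * i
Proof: b = c and n divides b, therefore n divides c. Since u = c and u divides s, c divides s. Since s = r, c divides r. Since n divides c, n divides r. Then n divides r * m. Then n * i divides r * m * i.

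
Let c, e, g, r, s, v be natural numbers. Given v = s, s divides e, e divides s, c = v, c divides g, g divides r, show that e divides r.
s divides e and e divides s, therefore s = e. v = s, so v = e. c divides g and g divides r, so c divides r. c = v, so v divides r. Since v = e, e divides r.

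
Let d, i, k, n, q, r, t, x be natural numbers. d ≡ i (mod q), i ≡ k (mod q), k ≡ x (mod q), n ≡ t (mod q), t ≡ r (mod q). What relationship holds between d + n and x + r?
d + n ≡ x + r (mod q)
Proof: Since d ≡ i (mod q) and i ≡ k (mod q), d ≡ k (mod q). k ≡ x (mod q), so d ≡ x (mod q). n ≡ t (mod q) and t ≡ r (mod q), so n ≡ r (mod q). Using d ≡ x (mod q), by adding congruences, d + n ≡ x + r (mod q).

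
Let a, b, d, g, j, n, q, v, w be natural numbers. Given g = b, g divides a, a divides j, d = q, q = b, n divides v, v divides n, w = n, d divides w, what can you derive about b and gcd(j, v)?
b divides gcd(j, v)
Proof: g = b and g divides a, hence b divides a. a divides j, so b divides j. From d = q and q = b, d = b. n divides v and v divides n, so n = v. From w = n and d divides w, d divides n. n = v, so d divides v. d = b, so b divides v. Because b divides j, b divides gcd(j, v).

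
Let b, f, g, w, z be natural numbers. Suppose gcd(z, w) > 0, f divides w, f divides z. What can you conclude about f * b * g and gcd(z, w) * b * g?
f * b * g ≤ gcd(z, w) * b * g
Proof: f divides z and f divides w, so f divides gcd(z, w). Since gcd(z, w) > 0, f ≤ gcd(z, w). By multiplying by a non-negative, f * b ≤ gcd(z, w) * b. By multiplying by a non-negative, f * b * g ≤ gcd(z, w) * b * g.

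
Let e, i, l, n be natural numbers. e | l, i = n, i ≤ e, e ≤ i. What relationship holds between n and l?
n | l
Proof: e ≤ i and i ≤ e, thus e = i. From i = n, e = n. e | l, so n | l.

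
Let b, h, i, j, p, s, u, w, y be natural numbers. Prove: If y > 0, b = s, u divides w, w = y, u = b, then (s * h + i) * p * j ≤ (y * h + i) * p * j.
u = b and b = s, thus u = s. From w = y and u divides w, u divides y. u = s, so s divides y. y > 0, so s ≤ y. By multiplying by a non-negative, s * h ≤ y * h. Then s * h + i ≤ y * h + i. By multiplying by a non-negative, (s * h + i) * p ≤ (y * h + i) * p. By multiplying by a non-negative, (s * h + i) * p * j ≤ (y * h + i) * p * j.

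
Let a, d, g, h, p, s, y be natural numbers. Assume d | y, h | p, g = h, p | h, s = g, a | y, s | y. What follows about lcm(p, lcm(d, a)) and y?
lcm(p, lcm(d, a)) | y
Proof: From s = g and g = h, s = h. h | p and p | h, so h = p. Because s = h, s = p. Since s | y, p | y. d | y and a | y, therefore lcm(d, a) | y. Since p | y, lcm(p, lcm(d, a)) | y.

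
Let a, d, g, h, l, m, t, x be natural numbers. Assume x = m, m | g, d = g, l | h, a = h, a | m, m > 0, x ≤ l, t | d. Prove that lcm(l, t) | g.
x = m and x ≤ l, so m ≤ l. From a = h and a | m, h | m. l | h, so l | m. m > 0, so l ≤ m. Since m ≤ l, m = l. From m | g, l | g. Since d = g and t | d, t | g. Since l | g, lcm(l, t) | g.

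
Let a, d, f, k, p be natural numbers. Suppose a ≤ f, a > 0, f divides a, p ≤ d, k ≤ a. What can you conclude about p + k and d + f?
p + k ≤ d + f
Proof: Because f divides a and a > 0, f ≤ a. Since a ≤ f, a = f. Since k ≤ a, k ≤ f. Since p ≤ d, p + k ≤ d + f.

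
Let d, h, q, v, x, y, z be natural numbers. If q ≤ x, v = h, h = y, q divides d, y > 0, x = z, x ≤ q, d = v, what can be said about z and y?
z ≤ y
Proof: d = v and v = h, hence d = h. h = y, so d = y. q ≤ x and x ≤ q, hence q = x. Since q divides d, x divides d. Since d = y, x divides y. x = z, so z divides y. y > 0, so z ≤ y.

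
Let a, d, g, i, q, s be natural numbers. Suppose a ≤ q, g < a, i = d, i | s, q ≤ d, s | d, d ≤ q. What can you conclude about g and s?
g < s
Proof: i = d and i | s, so d | s. Since s | d, d = s. q ≤ d and d ≤ q, hence q = d. Since a ≤ q, a ≤ d. g < a, so g < d. From d = s, g < s.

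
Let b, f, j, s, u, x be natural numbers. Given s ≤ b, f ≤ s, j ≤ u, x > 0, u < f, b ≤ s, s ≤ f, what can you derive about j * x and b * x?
j * x < b * x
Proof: f ≤ s and s ≤ f, thus f = s. Because s ≤ b and b ≤ s, s = b. f = s, so f = b. j ≤ u and u < f, hence j < f. Since f = b, j < b. Since x > 0, j * x < b * x.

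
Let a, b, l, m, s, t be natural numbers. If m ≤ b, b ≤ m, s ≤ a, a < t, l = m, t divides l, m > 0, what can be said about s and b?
s < b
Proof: Because m ≤ b and b ≤ m, m = b. s ≤ a and a < t, hence s < t. l = m and t divides l, hence t divides m. From m > 0, t ≤ m. Since s < t, s < m. m = b, so s < b.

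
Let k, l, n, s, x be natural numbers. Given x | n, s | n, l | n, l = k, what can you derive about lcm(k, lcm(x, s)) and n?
lcm(k, lcm(x, s)) | n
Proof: l = k and l | n, thus k | n. x | n and s | n, hence lcm(x, s) | n. k | n, so lcm(k, lcm(x, s)) | n.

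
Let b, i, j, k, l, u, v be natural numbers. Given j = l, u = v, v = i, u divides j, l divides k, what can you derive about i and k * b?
i divides k * b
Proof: From u = v and v = i, u = i. Because j = l and u divides j, u divides l. Since l divides k, u divides k. u = i, so i divides k. Then i divides k * b.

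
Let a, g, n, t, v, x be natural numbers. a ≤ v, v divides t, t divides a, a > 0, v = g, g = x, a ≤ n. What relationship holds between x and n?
x ≤ n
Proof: v divides t and t divides a, so v divides a. a > 0, so v ≤ a. Since a ≤ v, a = v. Since v = g, a = g. Since g = x, a = x. Because a ≤ n, x ≤ n.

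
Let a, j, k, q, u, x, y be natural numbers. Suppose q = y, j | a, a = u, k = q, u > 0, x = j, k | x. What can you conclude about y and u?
y ≤ u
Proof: x = j and k | x, thus k | j. k = q, so q | j. Because a = u and j | a, j | u. Since q | j, q | u. Since u > 0, q ≤ u. q = y, so y ≤ u.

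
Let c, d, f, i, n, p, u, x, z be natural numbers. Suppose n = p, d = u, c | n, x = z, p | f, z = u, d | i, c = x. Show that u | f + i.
c = x and x = z, thus c = z. Since z = u, c = u. From n = p and c | n, c | p. Since p | f, c | f. Since c = u, u | f. d = u and d | i, therefore u | i. From u | f, u | f + i.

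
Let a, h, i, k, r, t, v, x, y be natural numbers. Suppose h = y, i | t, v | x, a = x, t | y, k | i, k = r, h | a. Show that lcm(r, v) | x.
Since k = r and k | i, r | i. Because i | t and t | y, i | y. h = y and h | a, so y | a. i | y, so i | a. Since a = x, i | x. Since r | i, r | x. v | x, so lcm(r, v) | x.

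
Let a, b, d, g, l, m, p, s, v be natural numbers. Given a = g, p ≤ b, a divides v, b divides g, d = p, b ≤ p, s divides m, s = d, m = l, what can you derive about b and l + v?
b divides l + v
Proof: Because p ≤ b and b ≤ p, p = b. Because s = d and d = p, s = p. m = l and s divides m, hence s divides l. s = p, so p divides l. Because p = b, b divides l. a = g and a divides v, thus g divides v. Since b divides g, b divides v. b divides l, so b divides l + v.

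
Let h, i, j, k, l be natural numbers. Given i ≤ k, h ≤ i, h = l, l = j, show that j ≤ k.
h = l and l = j, therefore h = j. Since h ≤ i and i ≤ k, h ≤ k. Since h = j, j ≤ k.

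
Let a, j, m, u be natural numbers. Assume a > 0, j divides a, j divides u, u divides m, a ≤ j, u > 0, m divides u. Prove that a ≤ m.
u divides m and m divides u, thus u = m. Because j divides a and a > 0, j ≤ a. Since a ≤ j, j = a. j divides u, so a divides u. Since u > 0, a ≤ u. u = m, so a ≤ m.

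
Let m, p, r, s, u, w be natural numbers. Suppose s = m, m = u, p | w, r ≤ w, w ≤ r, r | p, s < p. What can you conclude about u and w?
u < w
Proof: s = m and m = u, thus s = u. r ≤ w and w ≤ r, so r = w. r | p, so w | p. p | w, so p = w. From s < p, s < w. From s = u, u < w.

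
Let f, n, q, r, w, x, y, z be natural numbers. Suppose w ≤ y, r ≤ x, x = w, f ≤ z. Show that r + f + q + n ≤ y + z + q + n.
x = w and r ≤ x, thus r ≤ w. Because w ≤ y, r ≤ y. From f ≤ z, f + q ≤ z + q. r ≤ y, so r + f + q ≤ y + z + q. Then r + f + q + n ≤ y + z + q + n.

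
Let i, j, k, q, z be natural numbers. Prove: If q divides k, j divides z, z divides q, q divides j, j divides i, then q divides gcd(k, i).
Since j divides z and z divides q, j divides q. q divides j, so j = q. j divides i, so q divides i. Since q divides k, q divides gcd(k, i).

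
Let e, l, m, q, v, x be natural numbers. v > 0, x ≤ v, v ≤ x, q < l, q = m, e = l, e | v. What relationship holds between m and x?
m < x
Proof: v ≤ x and x ≤ v, therefore v = x. q = m and q < l, therefore m < l. e = l and e | v, so l | v. v > 0, so l ≤ v. m < l, so m < v. Since v = x, m < x.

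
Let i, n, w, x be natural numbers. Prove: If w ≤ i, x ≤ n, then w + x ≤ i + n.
Because w ≤ i and x ≤ n, by adding inequalities, w + x ≤ i + n.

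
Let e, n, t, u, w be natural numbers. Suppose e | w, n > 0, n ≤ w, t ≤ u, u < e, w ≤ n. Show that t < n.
Because t ≤ u and u < e, t < e. From w ≤ n and n ≤ w, w = n. Since e | w, e | n. Since n > 0, e ≤ n. Since t < e, t < n.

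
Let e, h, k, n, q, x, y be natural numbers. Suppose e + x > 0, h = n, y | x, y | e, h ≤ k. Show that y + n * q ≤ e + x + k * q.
Since y | e and y | x, y | e + x. From e + x > 0, y ≤ e + x. h = n and h ≤ k, hence n ≤ k. Then n * q ≤ k * q. y ≤ e + x, so y + n * q ≤ e + x + k * q.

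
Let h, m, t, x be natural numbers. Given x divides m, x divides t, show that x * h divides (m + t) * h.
x divides m and x divides t, so x divides m + t. Then x * h divides (m + t) * h.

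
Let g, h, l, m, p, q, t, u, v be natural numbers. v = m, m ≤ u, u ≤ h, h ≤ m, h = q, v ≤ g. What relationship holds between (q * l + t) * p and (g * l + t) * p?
(q * l + t) * p ≤ (g * l + t) * p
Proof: m ≤ u and u ≤ h, thus m ≤ h. h ≤ m, so m = h. Since v = m, v = h. Since h = q, v = q. Since v ≤ g, q ≤ g. Then q * l ≤ g * l. Then q * l + t ≤ g * l + t. Then (q * l + t) * p ≤ (g * l + t) * p.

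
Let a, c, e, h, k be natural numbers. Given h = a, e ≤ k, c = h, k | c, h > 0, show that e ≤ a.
From c = h and k | c, k | h. h > 0, so k ≤ h. Since e ≤ k, e ≤ h. h = a, so e ≤ a.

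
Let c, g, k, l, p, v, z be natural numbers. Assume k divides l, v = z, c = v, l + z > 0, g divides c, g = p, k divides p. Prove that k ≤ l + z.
c = v and v = z, so c = z. g divides c, so g divides z. From g = p, p divides z. k divides p, so k divides z. Since k divides l, k divides l + z. l + z > 0, so k ≤ l + z.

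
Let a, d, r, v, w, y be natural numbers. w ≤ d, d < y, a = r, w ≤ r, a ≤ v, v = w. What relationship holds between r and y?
r < y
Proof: a = r and a ≤ v, so r ≤ v. Since v = w, r ≤ w. Since w ≤ r, w = r. Because w ≤ d and d < y, w < y. w = r, so r < y.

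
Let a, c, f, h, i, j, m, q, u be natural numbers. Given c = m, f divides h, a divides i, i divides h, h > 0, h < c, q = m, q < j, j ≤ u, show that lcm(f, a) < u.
From a divides i and i divides h, a divides h. f divides h, so lcm(f, a) divides h. h > 0, so lcm(f, a) ≤ h. Since h < c, lcm(f, a) < c. Since c = m, lcm(f, a) < m. q < j and j ≤ u, therefore q < u. Since q = m, m < u. Since lcm(f, a) < m, lcm(f, a) < u.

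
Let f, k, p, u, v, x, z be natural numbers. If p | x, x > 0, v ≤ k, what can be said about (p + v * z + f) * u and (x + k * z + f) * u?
(p + v * z + f) * u ≤ (x + k * z + f) * u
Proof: p | x and x > 0, hence p ≤ x. v ≤ k, therefore v * z ≤ k * z. Since p ≤ x, p + v * z ≤ x + k * z. Then p + v * z + f ≤ x + k * z + f. Then (p + v * z + f) * u ≤ (x + k * z + f) * u.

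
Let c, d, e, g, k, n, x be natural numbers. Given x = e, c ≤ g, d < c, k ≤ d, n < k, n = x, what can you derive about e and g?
e < g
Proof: n = x and x = e, hence n = e. Because d < c and c ≤ g, d < g. k ≤ d, so k < g. Since n < k, n < g. n = e, so e < g.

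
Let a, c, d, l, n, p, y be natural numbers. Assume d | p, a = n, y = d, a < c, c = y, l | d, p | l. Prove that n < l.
c = y and y = d, therefore c = d. d | p and p | l, hence d | l. Because l | d, d = l. c = d, so c = l. Since a = n and a < c, n < c. Since c = l, n < l.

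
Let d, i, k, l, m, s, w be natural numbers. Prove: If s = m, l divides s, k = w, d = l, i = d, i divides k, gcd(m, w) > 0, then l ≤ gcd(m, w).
s = m and l divides s, hence l divides m. i = d and i divides k, thus d divides k. d = l, so l divides k. k = w, so l divides w. l divides m, so l divides gcd(m, w). Because gcd(m, w) > 0, l ≤ gcd(m, w).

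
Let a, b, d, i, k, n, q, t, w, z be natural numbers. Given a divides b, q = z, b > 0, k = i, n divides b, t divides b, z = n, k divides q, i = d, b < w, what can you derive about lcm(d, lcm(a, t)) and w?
lcm(d, lcm(a, t)) < w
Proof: Because q = z and z = n, q = n. k = i and k divides q, therefore i divides q. From i = d, d divides q. Since q = n, d divides n. n divides b, so d divides b. a divides b and t divides b, thus lcm(a, t) divides b. Because d divides b, lcm(d, lcm(a, t)) divides b. b > 0, so lcm(d, lcm(a, t)) ≤ b. b < w, so lcm(d, lcm(a, t)) < w.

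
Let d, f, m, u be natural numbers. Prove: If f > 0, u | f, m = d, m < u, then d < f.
m = d and m < u, hence d < u. u | f and f > 0, therefore u ≤ f. d < u, so d < f.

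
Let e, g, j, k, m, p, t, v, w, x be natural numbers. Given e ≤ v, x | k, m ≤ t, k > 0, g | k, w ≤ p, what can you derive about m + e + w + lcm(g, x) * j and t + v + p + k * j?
m + e + w + lcm(g, x) * j ≤ t + v + p + k * j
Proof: e ≤ v and w ≤ p, thus e + w ≤ v + p. m ≤ t, so m + e + w ≤ t + v + p. g | k and x | k, thus lcm(g, x) | k. Because k > 0, lcm(g, x) ≤ k. Then lcm(g, x) * j ≤ k * j. Since m + e + w ≤ t + v + p, m + e + w + lcm(g, x) * j ≤ t + v + p + k * j.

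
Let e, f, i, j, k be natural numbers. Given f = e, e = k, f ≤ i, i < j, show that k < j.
f = e and e = k, therefore f = k. f ≤ i and i < j, therefore f < j. Since f = k, k < j.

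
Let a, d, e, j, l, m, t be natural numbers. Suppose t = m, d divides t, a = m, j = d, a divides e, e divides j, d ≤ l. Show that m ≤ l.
From t = m and d divides t, d divides m. a divides e and e divides j, therefore a divides j. Since j = d, a divides d. Since a = m, m divides d. Since d divides m, d = m. d ≤ l, so m ≤ l.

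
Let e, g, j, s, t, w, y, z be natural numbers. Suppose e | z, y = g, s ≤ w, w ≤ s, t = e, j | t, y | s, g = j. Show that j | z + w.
Since t = e and j | t, j | e. Because e | z, j | z. Because y = g and g = j, y = j. s ≤ w and w ≤ s, so s = w. Since y | s, y | w. y = j, so j | w. j | z, so j | z + w.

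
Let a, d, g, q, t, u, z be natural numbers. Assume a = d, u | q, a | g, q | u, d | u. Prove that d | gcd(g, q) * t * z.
Since a = d and a | g, d | g. u | q and q | u, so u = q. d | u, so d | q. d | g, so d | gcd(g, q). Then d | gcd(g, q) * t. Then d | gcd(g, q) * t * z.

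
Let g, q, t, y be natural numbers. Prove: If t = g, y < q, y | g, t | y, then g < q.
t = g and t | y, therefore g | y. Since y | g, y = g. y < q, so g < q.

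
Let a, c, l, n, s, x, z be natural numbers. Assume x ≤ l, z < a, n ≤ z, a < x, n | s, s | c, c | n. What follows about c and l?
c < l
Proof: n | s and s | c, therefore n | c. Since c | n, n = c. From n ≤ z and z < a, n < a. n = c, so c < a. From a < x and x ≤ l, a < l. Since c < a, c < l.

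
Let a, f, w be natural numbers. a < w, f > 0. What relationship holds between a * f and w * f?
a * f < w * f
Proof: Since a < w and f > 0, by multiplying by a positive, a * f < w * f.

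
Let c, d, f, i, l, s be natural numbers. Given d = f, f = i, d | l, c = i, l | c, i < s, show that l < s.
Because d = f and f = i, d = i. Since d | l, i | l. c = i and l | c, hence l | i. i | l, so i = l. i < s, so l < s.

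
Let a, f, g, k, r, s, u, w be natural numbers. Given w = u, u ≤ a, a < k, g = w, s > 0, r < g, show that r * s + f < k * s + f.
Since g = w and w = u, g = u. Since r < g, r < u. Since u ≤ a and a < k, u < k. r < u, so r < k. Because s > 0, r * s < k * s. Then r * s + f < k * s + f.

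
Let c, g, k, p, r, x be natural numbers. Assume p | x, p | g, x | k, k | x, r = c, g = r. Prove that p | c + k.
Because g = r and r = c, g = c. p | g, so p | c. Because x | k and k | x, x = k. Since p | x, p | k. Because p | c, p | c + k.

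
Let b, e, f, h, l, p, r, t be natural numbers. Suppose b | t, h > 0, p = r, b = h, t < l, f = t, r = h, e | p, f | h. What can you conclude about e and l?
e < l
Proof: b = h and b | t, thus h | t. Because f = t and f | h, t | h. Because h | t, h = t. p = r and r = h, so p = h. From e | p, e | h. h > 0, so e ≤ h. h = t, so e ≤ t. t < l, so e < l.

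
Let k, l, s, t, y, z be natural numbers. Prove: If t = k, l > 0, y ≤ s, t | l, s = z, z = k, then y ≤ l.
Because s = z and z = k, s = k. y ≤ s, so y ≤ k. Since t = k and t | l, k | l. l > 0, so k ≤ l. y ≤ k, so y ≤ l.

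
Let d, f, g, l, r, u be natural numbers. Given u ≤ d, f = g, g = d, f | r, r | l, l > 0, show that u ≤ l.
f = g and g = d, therefore f = d. f | r and r | l, thus f | l. f = d, so d | l. l > 0, so d ≤ l. u ≤ d, so u ≤ l.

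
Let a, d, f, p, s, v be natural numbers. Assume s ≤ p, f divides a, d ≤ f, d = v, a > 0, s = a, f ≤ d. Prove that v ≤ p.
f ≤ d and d ≤ f, so f = d. Since d = v, f = v. f divides a and a > 0, so f ≤ a. Because s = a and s ≤ p, a ≤ p. f ≤ a, so f ≤ p. Since f = v, v ≤ p.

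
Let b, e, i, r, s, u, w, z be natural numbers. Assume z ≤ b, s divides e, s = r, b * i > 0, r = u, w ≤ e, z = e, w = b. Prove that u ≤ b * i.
z = e and z ≤ b, so e ≤ b. From w = b and w ≤ e, b ≤ e. Because e ≤ b, e = b. s = r and r = u, so s = u. s divides e, so u divides e. e = b, so u divides b. Then u divides b * i. b * i > 0, so u ≤ b * i.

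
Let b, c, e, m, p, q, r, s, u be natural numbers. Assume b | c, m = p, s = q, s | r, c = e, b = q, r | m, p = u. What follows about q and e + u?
q | e + u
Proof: c = e and b | c, thus b | e. Since b = q, q | e. m = p and p = u, hence m = u. From s | r and r | m, s | m. Since m = u, s | u. s = q, so q | u. Since q | e, q | e + u.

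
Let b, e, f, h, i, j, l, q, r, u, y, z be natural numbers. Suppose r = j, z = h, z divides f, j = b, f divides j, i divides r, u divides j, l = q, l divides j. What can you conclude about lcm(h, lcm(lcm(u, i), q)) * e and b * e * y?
lcm(h, lcm(lcm(u, i), q)) * e divides b * e * y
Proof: Because z = h and z divides f, h divides f. Since f divides j, h divides j. r = j and i divides r, hence i divides j. From u divides j, lcm(u, i) divides j. l = q and l divides j, hence q divides j. lcm(u, i) divides j, so lcm(lcm(u, i), q) divides j. Since h divides j, lcm(h, lcm(lcm(u, i), q)) divides j. Since j = b, lcm(h, lcm(lcm(u, i), q)) divides b. Then lcm(h, lcm(lcm(u, i), q)) * e divides b * e. Then lcm(h, lcm(lcm(u, i), q)) * e divides b * e * y.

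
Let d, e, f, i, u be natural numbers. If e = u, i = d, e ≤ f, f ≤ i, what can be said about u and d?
u ≤ d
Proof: e ≤ f and f ≤ i, hence e ≤ i. Since i = d, e ≤ d. e = u, so u ≤ d.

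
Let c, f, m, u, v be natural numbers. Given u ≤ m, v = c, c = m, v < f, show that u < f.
v = c and c = m, hence v = m. Because v < f, m < f. u ≤ m, so u < f.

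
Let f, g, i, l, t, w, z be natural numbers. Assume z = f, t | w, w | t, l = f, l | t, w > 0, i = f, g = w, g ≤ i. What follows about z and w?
z = w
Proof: t | w and w | t, hence t = w. Since l = f and l | t, f | t. Since t = w, f | w. Since w > 0, f ≤ w. g = w and g ≤ i, hence w ≤ i. i = f, so w ≤ f. Since f ≤ w, f = w. z = f, so z = w.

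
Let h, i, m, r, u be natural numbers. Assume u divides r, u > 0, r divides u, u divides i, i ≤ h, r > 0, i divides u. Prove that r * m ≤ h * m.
i divides u and u divides i, so i = u. From u divides r and r > 0, u ≤ r. r divides u and u > 0, so r ≤ u. Since u ≤ r, u = r. i = u, so i = r. Since i ≤ h, r ≤ h. By multiplying by a non-negative, r * m ≤ h * m.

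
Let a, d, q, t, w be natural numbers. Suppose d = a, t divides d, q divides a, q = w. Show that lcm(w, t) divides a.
q = w and q divides a, hence w divides a. Since d = a and t divides d, t divides a. Since w divides a, lcm(w, t) divides a.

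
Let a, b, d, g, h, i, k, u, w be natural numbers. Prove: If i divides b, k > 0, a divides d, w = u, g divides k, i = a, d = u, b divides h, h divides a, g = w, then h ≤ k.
i divides b and b divides h, so i divides h. Since i = a, a divides h. Since h divides a, a = h. d = u and a divides d, so a divides u. g = w and g divides k, therefore w divides k. w = u, so u divides k. a divides u, so a divides k. Since k > 0, a ≤ k. Since a = h, h ≤ k.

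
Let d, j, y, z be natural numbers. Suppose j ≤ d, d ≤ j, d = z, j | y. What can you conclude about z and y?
z | y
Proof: j ≤ d and d ≤ j, so j = d. Since d = z, j = z. From j | y, z | y.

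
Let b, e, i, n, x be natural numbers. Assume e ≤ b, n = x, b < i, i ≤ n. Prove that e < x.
Since b < i and i ≤ n, b < n. n = x, so b < x. Because e ≤ b, e < x.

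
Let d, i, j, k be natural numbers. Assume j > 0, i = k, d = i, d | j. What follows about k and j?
k ≤ j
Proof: d | j and j > 0, therefore d ≤ j. Since d = i, i ≤ j. i = k, so k ≤ j.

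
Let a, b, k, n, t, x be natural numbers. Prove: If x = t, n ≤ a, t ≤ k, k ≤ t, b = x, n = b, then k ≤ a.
t ≤ k and k ≤ t, hence t = k. Since x = t, x = k. n = b and b = x, hence n = x. Since n ≤ a, x ≤ a. Since x = k, k ≤ a.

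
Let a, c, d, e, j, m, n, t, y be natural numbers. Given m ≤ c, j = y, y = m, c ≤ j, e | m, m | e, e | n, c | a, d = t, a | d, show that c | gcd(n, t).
j = y and y = m, so j = m. c ≤ j, so c ≤ m. From m ≤ c, m = c. Since e | m and m | e, e = m. e | n, so m | n. Since m = c, c | n. d = t and a | d, thus a | t. Since c | a, c | t. Since c | n, c | gcd(n, t).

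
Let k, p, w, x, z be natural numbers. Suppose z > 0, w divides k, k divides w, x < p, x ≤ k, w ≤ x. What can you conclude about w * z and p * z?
w * z < p * z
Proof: From k divides w and w divides k, k = w. Since x ≤ k, x ≤ w. w ≤ x, so x = w. Since x < p, w < p. Since z > 0, by multiplying by a positive, w * z < p * z.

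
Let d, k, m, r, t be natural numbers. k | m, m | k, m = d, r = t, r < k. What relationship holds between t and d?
t < d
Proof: k | m and m | k, thus k = m. m = d, so k = d. From r = t and r < k, t < k. k = d, so t < d.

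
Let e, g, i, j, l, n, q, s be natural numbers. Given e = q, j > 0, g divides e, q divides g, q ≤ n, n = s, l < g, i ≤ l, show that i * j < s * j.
Since e = q and g divides e, g divides q. q divides g, so g = q. Since i ≤ l and l < g, i < g. From g = q, i < q. Because n = s and q ≤ n, q ≤ s. i < q, so i < s. Since j > 0, by multiplying by a positive, i * j < s * j.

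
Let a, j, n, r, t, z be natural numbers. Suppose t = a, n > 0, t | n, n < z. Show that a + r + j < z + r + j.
Since t | n and n > 0, t ≤ n. n < z, so t < z. t = a, so a < z. Then a + r < z + r. Then a + r + j < z + r + j.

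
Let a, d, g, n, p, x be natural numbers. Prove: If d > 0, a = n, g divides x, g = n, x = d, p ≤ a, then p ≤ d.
a = n and p ≤ a, so p ≤ n. x = d and g divides x, thus g divides d. Since d > 0, g ≤ d. Since g = n, n ≤ d. Since p ≤ n, p ≤ d.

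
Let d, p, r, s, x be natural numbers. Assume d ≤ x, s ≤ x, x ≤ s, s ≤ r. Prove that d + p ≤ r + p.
s ≤ x and x ≤ s, hence s = x. Since s ≤ r, x ≤ r. Since d ≤ x, d ≤ r. Then d + p ≤ r + p.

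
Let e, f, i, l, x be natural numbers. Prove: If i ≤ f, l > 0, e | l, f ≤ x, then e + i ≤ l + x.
Since e | l and l > 0, e ≤ l. i ≤ f and f ≤ x, so i ≤ x. Because e ≤ l, e + i ≤ l + x.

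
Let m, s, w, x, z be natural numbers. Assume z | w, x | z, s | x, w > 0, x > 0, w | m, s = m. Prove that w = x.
Since s = m and s | x, m | x. w | m, so w | x. x > 0, so w ≤ x. Because x | z and z | w, x | w. Since w > 0, x ≤ w. Since w ≤ x, w = x.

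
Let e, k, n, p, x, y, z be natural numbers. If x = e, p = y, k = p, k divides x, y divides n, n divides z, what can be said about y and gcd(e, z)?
y divides gcd(e, z)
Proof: Since k = p and k divides x, p divides x. p = y, so y divides x. x = e, so y divides e. y divides n and n divides z, thus y divides z. y divides e, so y divides gcd(e, z).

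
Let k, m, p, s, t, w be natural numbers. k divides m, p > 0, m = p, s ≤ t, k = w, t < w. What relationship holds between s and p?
s < p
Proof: Since s ≤ t and t < w, s < w. m = p and k divides m, therefore k divides p. Since p > 0, k ≤ p. Since k = w, w ≤ p. From s < w, s < p.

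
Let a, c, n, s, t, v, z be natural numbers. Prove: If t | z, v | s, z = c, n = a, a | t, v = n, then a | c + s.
z = c and t | z, thus t | c. a | t, so a | c. v = n and n = a, thus v = a. v | s, so a | s. a | c, so a | c + s.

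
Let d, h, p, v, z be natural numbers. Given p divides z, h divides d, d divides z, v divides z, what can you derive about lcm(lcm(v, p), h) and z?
lcm(lcm(v, p), h) divides z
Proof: Because v divides z and p divides z, lcm(v, p) divides z. h divides d and d divides z, so h divides z. From lcm(v, p) divides z, lcm(lcm(v, p), h) divides z.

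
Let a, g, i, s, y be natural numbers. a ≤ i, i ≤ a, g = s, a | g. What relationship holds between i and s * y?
i | s * y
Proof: a ≤ i and i ≤ a, so a = i. g = s and a | g, hence a | s. a = i, so i | s. Then i | s * y.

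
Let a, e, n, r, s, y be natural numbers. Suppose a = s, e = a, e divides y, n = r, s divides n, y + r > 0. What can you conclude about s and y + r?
s ≤ y + r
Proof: e = a and e divides y, hence a divides y. a = s, so s divides y. n = r and s divides n, hence s divides r. s divides y, so s divides y + r. Since y + r > 0, s ≤ y + r.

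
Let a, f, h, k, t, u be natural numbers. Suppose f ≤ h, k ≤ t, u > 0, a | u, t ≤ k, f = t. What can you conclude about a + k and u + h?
a + k ≤ u + h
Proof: a | u and u > 0, thus a ≤ u. t ≤ k and k ≤ t, therefore t = k. Since f = t, f = k. f ≤ h, so k ≤ h. Since a ≤ u, a + k ≤ u + h.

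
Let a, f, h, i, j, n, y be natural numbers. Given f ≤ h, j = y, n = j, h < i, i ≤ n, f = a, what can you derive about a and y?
a < y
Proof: f = a and f ≤ h, therefore a ≤ h. h < i, so a < i. From n = j and j = y, n = y. Since i ≤ n, i ≤ y. a < i, so a < y.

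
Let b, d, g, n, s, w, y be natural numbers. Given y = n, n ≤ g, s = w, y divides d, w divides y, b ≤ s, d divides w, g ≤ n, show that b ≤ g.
Since n ≤ g and g ≤ n, n = g. Because y divides d and d divides w, y divides w. w divides y, so w = y. Since s = w, s = y. Since y = n, s = n. b ≤ s, so b ≤ n. n = g, so b ≤ g.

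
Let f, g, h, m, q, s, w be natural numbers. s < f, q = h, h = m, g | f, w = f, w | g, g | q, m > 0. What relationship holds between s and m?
s < m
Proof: q = h and h = m, hence q = m. w = f and w | g, therefore f | g. g | f, so g = f. g | q, so f | q. q = m, so f | m. Since m > 0, f ≤ m. Since s < f, s < m.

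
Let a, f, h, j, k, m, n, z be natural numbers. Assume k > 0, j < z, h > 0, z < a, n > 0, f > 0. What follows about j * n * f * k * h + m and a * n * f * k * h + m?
j * n * f * k * h + m < a * n * f * k * h + m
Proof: From j < z and z < a, j < a. From n > 0, by multiplying by a positive, j * n < a * n. Since f > 0, by multiplying by a positive, j * n * f < a * n * f. Using k > 0 and multiplying by a positive, j * n * f * k < a * n * f * k. Combined with h > 0, by multiplying by a positive, j * n * f * k * h < a * n * f * k * h. Then j * n * f * k * h + m < a * n * f * k * h + m.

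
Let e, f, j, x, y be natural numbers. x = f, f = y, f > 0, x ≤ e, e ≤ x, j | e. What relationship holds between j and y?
j ≤ y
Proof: Since e ≤ x and x ≤ e, e = x. Since x = f, e = f. j | e, so j | f. f > 0, so j ≤ f. f = y, so j ≤ y.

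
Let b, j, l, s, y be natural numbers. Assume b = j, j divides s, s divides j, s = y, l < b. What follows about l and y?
l < y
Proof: j divides s and s divides j, therefore j = s. b = j, so b = s. Since s = y, b = y. l < b, so l < y.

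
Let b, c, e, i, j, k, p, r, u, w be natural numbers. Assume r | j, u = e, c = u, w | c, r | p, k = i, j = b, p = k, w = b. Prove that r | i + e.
p = k and k = i, so p = i. Because r | p, r | i. From j = b and r | j, r | b. Since c = u and u = e, c = e. Because w = b and w | c, b | c. c = e, so b | e. Since r | b, r | e. Because r | i, r | i + e.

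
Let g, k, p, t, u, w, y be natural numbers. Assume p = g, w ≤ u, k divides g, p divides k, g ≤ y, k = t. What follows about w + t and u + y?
w + t ≤ u + y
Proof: p = g and p divides k, hence g divides k. Because k divides g, g = k. g ≤ y, so k ≤ y. k = t, so t ≤ y. w ≤ u, so w + t ≤ u + y.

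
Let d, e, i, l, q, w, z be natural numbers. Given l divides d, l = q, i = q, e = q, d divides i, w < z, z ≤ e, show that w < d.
l = q and l divides d, therefore q divides d. i = q and d divides i, hence d divides q. Since q divides d, q = d. e = q, so e = d. Since w < z and z ≤ e, w < e. Since e = d, w < d.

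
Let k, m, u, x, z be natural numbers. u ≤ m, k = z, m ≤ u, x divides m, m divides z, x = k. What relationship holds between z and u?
z = u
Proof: u ≤ m and m ≤ u, therefore u = m. x = k and x divides m, hence k divides m. k = z, so z divides m. From m divides z, m = z. Since u = m, u = z. Then z = u.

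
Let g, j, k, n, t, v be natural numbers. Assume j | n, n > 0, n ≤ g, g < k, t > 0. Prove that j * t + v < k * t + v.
Because j | n and n > 0, j ≤ n. Since n ≤ g and g < k, n < k. From j ≤ n, j < k. Since t > 0, j * t < k * t. Then j * t + v < k * t + v.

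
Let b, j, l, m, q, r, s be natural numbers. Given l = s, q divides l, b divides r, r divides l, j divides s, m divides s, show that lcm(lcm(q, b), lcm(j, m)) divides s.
Because b divides r and r divides l, b divides l. q divides l, so lcm(q, b) divides l. Since l = s, lcm(q, b) divides s. j divides s and m divides s, therefore lcm(j, m) divides s. Since lcm(q, b) divides s, lcm(lcm(q, b), lcm(j, m)) divides s.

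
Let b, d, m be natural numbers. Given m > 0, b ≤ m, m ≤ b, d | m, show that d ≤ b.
From m ≤ b and b ≤ m, m = b. Because d | m and m > 0, d ≤ m. Since m = b, d ≤ b.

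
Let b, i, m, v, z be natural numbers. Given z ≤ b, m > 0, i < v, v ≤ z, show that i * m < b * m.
i < v and v ≤ z, thus i < z. Since z ≤ b, i < b. From m > 0, i * m < b * m.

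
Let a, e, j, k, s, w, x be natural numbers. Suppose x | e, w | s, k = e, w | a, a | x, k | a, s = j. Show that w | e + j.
Because a | x and x | e, a | e. k = e and k | a, therefore e | a. Because a | e, a = e. Since w | a, w | e. s = j and w | s, so w | j. Since w | e, w | e + j.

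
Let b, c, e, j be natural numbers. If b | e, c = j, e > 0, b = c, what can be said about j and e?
j ≤ e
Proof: Because b | e and e > 0, b ≤ e. Because b = c, c ≤ e. Since c = j, j ≤ e.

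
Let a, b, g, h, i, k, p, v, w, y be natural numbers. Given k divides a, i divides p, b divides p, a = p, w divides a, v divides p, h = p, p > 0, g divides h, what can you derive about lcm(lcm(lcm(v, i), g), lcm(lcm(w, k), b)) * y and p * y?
lcm(lcm(lcm(v, i), g), lcm(lcm(w, k), b)) * y ≤ p * y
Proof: From v divides p and i divides p, lcm(v, i) divides p. h = p and g divides h, so g divides p. lcm(v, i) divides p, so lcm(lcm(v, i), g) divides p. Because w divides a and k divides a, lcm(w, k) divides a. Because a = p, lcm(w, k) divides p. b divides p, so lcm(lcm(w, k), b) divides p. Because lcm(lcm(v, i), g) divides p, lcm(lcm(lcm(v, i), g), lcm(lcm(w, k), b)) divides p. Since p > 0, lcm(lcm(lcm(v, i), g), lcm(lcm(w, k), b)) ≤ p. By multiplying by a non-negative, lcm(lcm(lcm(v, i), g), lcm(lcm(w, k), b)) * y ≤ p * y.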